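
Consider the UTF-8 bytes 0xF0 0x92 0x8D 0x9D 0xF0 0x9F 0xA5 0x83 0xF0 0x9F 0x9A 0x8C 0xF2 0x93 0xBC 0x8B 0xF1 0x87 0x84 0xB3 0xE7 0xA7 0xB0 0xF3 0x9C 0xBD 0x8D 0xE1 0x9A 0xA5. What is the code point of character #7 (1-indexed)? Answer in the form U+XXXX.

U+DCF4D

Offset 0: leading byte 0xF0 = 11110000 → 4-byte char #1 = F0 92 8D 9D.
Offset 4: leading byte 0xF0 = 11110000 → 4-byte char #2 = F0 9F A5 83.
Offset 8: leading byte 0xF0 = 11110000 → 4-byte char #3 = F0 9F 9A 8C.
Offset 12: leading byte 0xF2 = 11110010 → 4-byte char #4 = F2 93 BC 8B.
Offset 16: leading byte 0xF1 = 11110001 → 4-byte char #5 = F1 87 84 B3.
Offset 20: leading byte 0xE7 = 11100111 → 3-byte char #6 = E7 A7 B0.
Offset 23: leading byte 0xF3 = 11110011 → 4-byte char #7 = F3 9C BD 8D.
Leading byte 0xF3 = 11110011 matches 11110xxx → 4-byte sequence.
Byte 1: 0xF3 = 11110011, payload 011 (3 bits).
Byte 2: 0x9C = 10011100 (10xxxxxx ✓), payload 011100.
Byte 3: 0xBD = 10111101 (10xxxxxx ✓), payload 111101.
Byte 4: 0x8D = 10001101 (10xxxxxx ✓), payload 001101.
Concatenate: 011011100111101001101 = 0xDCF4D (21 bits → U+DCF4D).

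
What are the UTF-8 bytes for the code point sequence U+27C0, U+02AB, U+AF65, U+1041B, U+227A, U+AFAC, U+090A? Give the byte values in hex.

U+27C0: 3-byte form → E2 9F 80.
U+02AB: 2-byte form → CA AB.
U+AF65: 3-byte form → EA BD A5.
U+1041B: 4-byte form → F0 90 90 9B.
U+227A: 3-byte form → E2 89 BA.
U+AFAC: 3-byte form → EA BE AC.
U+090A: 3-byte form → E0 A4 8A.
Concatenated (21 bytes): E2 9F 80 CA AB EA BD A5 F0 90 90 9B E2 89 BA EA BE AC E0 A4 8A.

E2 9F 80 CA AB EA BD A5 F0 90 90 9B E2 89 BA EA BE AC E0 A4 8A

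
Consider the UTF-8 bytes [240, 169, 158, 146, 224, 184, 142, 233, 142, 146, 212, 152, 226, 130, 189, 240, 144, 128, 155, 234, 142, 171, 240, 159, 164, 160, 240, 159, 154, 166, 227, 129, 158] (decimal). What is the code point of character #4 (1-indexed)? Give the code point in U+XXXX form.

Offset 0: leading byte 0xF0 = 11110000 → 4-byte char #1 = F0 A9 9E 92.
Offset 4: leading byte 0xE0 = 11100000 → 3-byte char #2 = E0 B8 8E.
Offset 7: leading byte 0xE9 = 11101001 → 3-byte char #3 = E9 8E 92.
Offset 10: leading byte 0xD4 = 11010100 → 2-byte char #4 = D4 98.
Leading byte 0xD4 = 11010100 matches 110xxxxx → 2-byte sequence.
Byte 1: 0xD4 = 11010100, payload 10100 (5 bits).
Byte 2: 0x98 = 10011000 (10xxxxxx ✓), payload 011000.
Concatenate: 10100011000 = 0x518 (11 bits → U+0518).

U+0518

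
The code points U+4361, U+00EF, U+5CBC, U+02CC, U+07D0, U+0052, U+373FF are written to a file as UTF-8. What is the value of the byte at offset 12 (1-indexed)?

1-indexed offset 12 is 0-indexed offset 11.
U+4361 → 3-byte form E4 8D A1 at offsets 0–2.
U+00EF → 2-byte form C3 AF at offsets 3–4.
U+5CBC → 3-byte form E5 B2 BC at offsets 5–7.
U+02CC → 2-byte form CB 8C at offsets 8–9.
U+07D0 → 2-byte form DF 90 at offsets 10–11.
Offset 11 falls in char 5's range; it's byte 2 of DF 90 = 0x90.

0x90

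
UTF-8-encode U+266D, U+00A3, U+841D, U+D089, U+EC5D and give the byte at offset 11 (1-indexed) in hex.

1-indexed offset 11 is 0-indexed offset 10.
U+266D → 3-byte form E2 99 AD at offsets 0–2.
U+00A3 → 2-byte form C2 A3 at offsets 3–4.
U+841D → 3-byte form E8 90 9D at offsets 5–7.
U+D089 → 3-byte form ED 82 89 at offsets 8–10.
Offset 10 falls in char 4's range; it's byte 3 of ED 82 89 = 0x89.

0x89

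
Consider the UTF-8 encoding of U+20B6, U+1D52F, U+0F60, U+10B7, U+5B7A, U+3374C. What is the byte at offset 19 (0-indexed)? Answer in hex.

U+20B6 → 3-byte form E2 82 B6 at offsets 0–2.
U+1D52F → 4-byte form F0 9D 94 AF at offsets 3–6.
U+0F60 → 3-byte form E0 BD A0 at offsets 7–9.
U+10B7 → 3-byte form E1 82 B7 at offsets 10–12.
U+5B7A → 3-byte form E5 AD BA at offsets 13–15.
U+3374C → 4-byte form F0 B3 9D 8C at offsets 16–19.
Offset 19 falls in char 6's range; it's byte 4 of F0 B3 9D 8C = 0x8C.

0x8C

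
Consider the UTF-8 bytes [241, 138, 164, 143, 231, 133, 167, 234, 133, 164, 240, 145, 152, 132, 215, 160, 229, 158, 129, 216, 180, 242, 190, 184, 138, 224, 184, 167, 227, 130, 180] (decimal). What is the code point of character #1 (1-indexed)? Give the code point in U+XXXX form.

U+4A90F

Offset 0: leading byte 0xF1 = 11110001 → 4-byte char #1 = F1 8A A4 8F.
Leading byte 0xF1 = 11110001 matches 11110xxx → 4-byte sequence.
Byte 1: 0xF1 = 11110001, payload 001 (3 bits).
Byte 2: 0x8A = 10001010 (10xxxxxx ✓), payload 001010.
Byte 3: 0xA4 = 10100100 (10xxxxxx ✓), payload 100100.
Byte 4: 0x8F = 10001111 (10xxxxxx ✓), payload 001111.
Concatenate: 001001010100100001111 = 0x4A90F (21 bits → U+4A90F).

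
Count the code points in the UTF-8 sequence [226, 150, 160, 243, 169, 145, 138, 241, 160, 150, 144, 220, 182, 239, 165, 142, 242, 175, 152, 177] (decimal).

Byte at offset 0: 0xE2 = 11100010 → 3-byte char (#1). Advance 3.
Byte at offset 3: 0xF3 = 11110011 → 4-byte char (#2). Advance 4.
Byte at offset 7: 0xF1 = 11110001 → 4-byte char (#3). Advance 4.
Byte at offset 11: 0xDC = 11011100 → 2-byte char (#4). Advance 2.
Byte at offset 13: 0xEF = 11101111 → 3-byte char (#5). Advance 3.
Byte at offset 16: 0xF2 = 11110010 → 4-byte char (#6). Advance 4.
Reached end at offset 20 after 6 code points.

6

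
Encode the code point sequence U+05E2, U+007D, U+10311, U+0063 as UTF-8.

D7 A2 7D F0 90 8C 91 63

U+05E2: 2-byte form → D7 A2.
U+007D: 1-byte form → 7D.
U+10311: 4-byte form → F0 90 8C 91.
U+0063: 1-byte form → 63.
Concatenated (8 bytes): D7 A2 7D F0 90 8C 91 63.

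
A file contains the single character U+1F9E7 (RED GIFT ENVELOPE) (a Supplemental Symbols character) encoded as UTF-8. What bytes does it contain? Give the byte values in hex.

U+1F9E7 = 0x1F9E7 = 129511 decimal. In range U+10000–U+10FFFF → 4-byte form: 11110xxx 10xxxxxx 10xxxxxx 10xxxxxx.
Binary (21 bits): 000011111100111100111.
Split 3+6+6+6: 000 | 011111 | 100111 | 100111.
Byte 1: 11110000 = 0xF0.
Byte 2: 10011111 = 0x9F.
Byte 3: 10100111 = 0xA7.
Byte 4: 10100111 = 0xA7.

F0 9F A7 A7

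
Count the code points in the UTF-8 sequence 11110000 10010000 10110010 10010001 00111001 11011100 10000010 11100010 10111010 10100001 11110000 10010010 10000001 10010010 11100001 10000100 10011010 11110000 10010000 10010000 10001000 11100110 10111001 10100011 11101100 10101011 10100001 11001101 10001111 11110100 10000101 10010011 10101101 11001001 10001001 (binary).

Byte at offset 0: 0xF0 = 11110000 → 4-byte char (#1). Advance 4.
Byte at offset 4: 0x39 = 00111001 → 1-byte char (#2). Advance 1.
Byte at offset 5: 0xDC = 11011100 → 2-byte char (#3). Advance 2.
Byte at offset 7: 0xE2 = 11100010 → 3-byte char (#4). Advance 3.
Byte at offset 10: 0xF0 = 11110000 → 4-byte char (#5). Advance 4.
Byte at offset 14: 0xE1 = 11100001 → 3-byte char (#6). Advance 3.
Byte at offset 17: 0xF0 = 11110000 → 4-byte char (#7). Advance 4.
Byte at offset 21: 0xE6 = 11100110 → 3-byte char (#8). Advance 3.
Byte at offset 24: 0xEC = 11101100 → 3-byte char (#9). Advance 3.
Byte at offset 27: 0xCD = 11001101 → 2-byte char (#10). Advance 2.
Byte at offset 29: 0xF4 = 11110100 → 4-byte char (#11). Advance 4.
Byte at offset 33: 0xC9 = 11001001 → 2-byte char (#12). Advance 2.
Reached end at offset 35 after 12 code points.

12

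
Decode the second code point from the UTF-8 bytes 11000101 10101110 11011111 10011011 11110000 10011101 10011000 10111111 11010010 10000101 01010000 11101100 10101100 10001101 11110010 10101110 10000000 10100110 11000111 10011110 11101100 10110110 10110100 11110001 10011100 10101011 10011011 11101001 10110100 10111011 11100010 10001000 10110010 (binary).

U+07DB

Offset 0: leading byte 0xC5 = 11000101 → 2-byte char #1 = C5 AE.
Offset 2: leading byte 0xDF = 11011111 → 2-byte char #2 = DF 9B.
Leading byte 0xDF = 11011111 matches 110xxxxx → 2-byte sequence.
Byte 1: 0xDF = 11011111, payload 11111 (5 bits).
Byte 2: 0x9B = 10011011 (10xxxxxx ✓), payload 011011.
Concatenate: 11111011011 = 0x7DB (11 bits → U+07DB).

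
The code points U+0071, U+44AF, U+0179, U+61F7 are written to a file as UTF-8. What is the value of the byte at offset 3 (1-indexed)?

0x92

1-indexed offset 3 is 0-indexed offset 2.
U+0071 → 1-byte form 71 at offsets 0–0.
U+44AF → 3-byte form E4 92 AF at offsets 1–3.
Offset 2 falls in char 2's range; it's byte 2 of E4 92 AF = 0x92.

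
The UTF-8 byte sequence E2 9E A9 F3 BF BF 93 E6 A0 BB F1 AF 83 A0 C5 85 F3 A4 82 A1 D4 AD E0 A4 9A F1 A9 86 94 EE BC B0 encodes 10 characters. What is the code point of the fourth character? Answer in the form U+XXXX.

U+6F0E0

Offset 0: leading byte 0xE2 = 11100010 → 3-byte char #1 = E2 9E A9.
Offset 3: leading byte 0xF3 = 11110011 → 4-byte char #2 = F3 BF BF 93.
Offset 7: leading byte 0xE6 = 11100110 → 3-byte char #3 = E6 A0 BB.
Offset 10: leading byte 0xF1 = 11110001 → 4-byte char #4 = F1 AF 83 A0.
Leading byte 0xF1 = 11110001 matches 11110xxx → 4-byte sequence.
Byte 1: 0xF1 = 11110001, payload 001 (3 bits).
Byte 2: 0xAF = 10101111 (10xxxxxx ✓), payload 101111.
Byte 3: 0x83 = 10000011 (10xxxxxx ✓), payload 000011.
Byte 4: 0xA0 = 10100000 (10xxxxxx ✓), payload 100000.
Concatenate: 001101111000011100000 = 0x6F0E0 (21 bits → U+6F0E0).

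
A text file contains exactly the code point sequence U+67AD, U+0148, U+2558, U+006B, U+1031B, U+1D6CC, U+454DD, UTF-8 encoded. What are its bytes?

U+67AD: 3-byte form → E6 9E AD.
U+0148: 2-byte form → C5 88.
U+2558: 3-byte form → E2 95 98.
U+006B: 1-byte form → 6B.
U+1031B: 4-byte form → F0 90 8C 9B.
U+1D6CC: 4-byte form → F0 9D 9B 8C.
U+454DD: 4-byte form → F1 85 93 9D.
Concatenated (21 bytes): E6 9E AD C5 88 E2 95 98 6B F0 90 8C 9B F0 9D 9B 8C F1 85 93 9D.

E6 9E AD C5 88 E2 95 98 6B F0 90 8C 9B F0 9D 9B 8C F1 85 93 9D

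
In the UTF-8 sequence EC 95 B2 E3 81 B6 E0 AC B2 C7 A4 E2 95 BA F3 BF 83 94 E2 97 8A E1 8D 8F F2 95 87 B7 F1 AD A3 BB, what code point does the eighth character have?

U+134F

Offset 0: leading byte 0xEC = 11101100 → 3-byte char #1 = EC 95 B2.
Offset 3: leading byte 0xE3 = 11100011 → 3-byte char #2 = E3 81 B6.
Offset 6: leading byte 0xE0 = 11100000 → 3-byte char #3 = E0 AC B2.
Offset 9: leading byte 0xC7 = 11000111 → 2-byte char #4 = C7 A4.
Offset 11: leading byte 0xE2 = 11100010 → 3-byte char #5 = E2 95 BA.
Offset 14: leading byte 0xF3 = 11110011 → 4-byte char #6 = F3 BF 83 94.
Offset 18: leading byte 0xE2 = 11100010 → 3-byte char #7 = E2 97 8A.
Offset 21: leading byte 0xE1 = 11100001 → 3-byte char #8 = E1 8D 8F.
Leading byte 0xE1 = 11100001 matches 1110xxxx → 3-byte sequence.
Byte 1: 0xE1 = 11100001, payload 0001 (4 bits).
Byte 2: 0x8D = 10001101 (10xxxxxx ✓), payload 001101.
Byte 3: 0x8F = 10001111 (10xxxxxx ✓), payload 001111.
Concatenate: 0001001101001111 = 0x134F (16 bits → U+134F).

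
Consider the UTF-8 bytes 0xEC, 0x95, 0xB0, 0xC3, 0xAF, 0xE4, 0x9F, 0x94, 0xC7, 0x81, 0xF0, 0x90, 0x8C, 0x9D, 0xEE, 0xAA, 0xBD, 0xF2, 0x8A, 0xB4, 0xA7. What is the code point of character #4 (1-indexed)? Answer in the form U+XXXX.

Offset 0: leading byte 0xEC = 11101100 → 3-byte char #1 = EC 95 B0.
Offset 3: leading byte 0xC3 = 11000011 → 2-byte char #2 = C3 AF.
Offset 5: leading byte 0xE4 = 11100100 → 3-byte char #3 = E4 9F 94.
Offset 8: leading byte 0xC7 = 11000111 → 2-byte char #4 = C7 81.
Leading byte 0xC7 = 11000111 matches 110xxxxx → 2-byte sequence.
Byte 1: 0xC7 = 11000111, payload 00111 (5 bits).
Byte 2: 0x81 = 10000001 (10xxxxxx ✓), payload 000001.
Concatenate: 00111000001 = 0x1C1 (11 bits → U+01C1).

U+01C1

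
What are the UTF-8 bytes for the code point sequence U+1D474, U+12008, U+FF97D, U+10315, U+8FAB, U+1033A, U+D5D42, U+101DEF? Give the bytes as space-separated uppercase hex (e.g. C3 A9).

U+1D474: 4-byte form → F0 9D 91 B4.
U+12008: 4-byte form → F0 92 80 88.
U+FF97D: 4-byte form → F3 BF A5 BD.
U+10315: 4-byte form → F0 90 8C 95.
U+8FAB: 3-byte form → E8 BE AB.
U+1033A: 4-byte form → F0 90 8C BA.
U+D5D42: 4-byte form → F3 95 B5 82.
U+101DEF: 4-byte form → F4 81 B7 AF.
Concatenated (31 bytes): F0 9D 91 B4 F0 92 80 88 F3 BF A5 BD F0 90 8C 95 E8 BE AB F0 90 8C BA F3 95 B5 82 F4 81 B7 AF.

F0 9D 91 B4 F0 92 80 88 F3 BF A5 BD F0 90 8C 95 E8 BE AB F0 90 8C BA F3 95 B5 82 F4 81 B7 AF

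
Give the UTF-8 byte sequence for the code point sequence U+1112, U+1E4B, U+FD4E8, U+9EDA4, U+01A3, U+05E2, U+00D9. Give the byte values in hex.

U+1112: 3-byte form → E1 84 92.
U+1E4B: 3-byte form → E1 B9 8B.
U+FD4E8: 4-byte form → F3 BD 93 A8.
U+9EDA4: 4-byte form → F2 9E B6 A4.
U+01A3: 2-byte form → C6 A3.
U+05E2: 2-byte form → D7 A2.
U+00D9: 2-byte form → C3 99.
Concatenated (20 bytes): E1 84 92 E1 B9 8B F3 BD 93 A8 F2 9E B6 A4 C6 A3 D7 A2 C3 99.

E1 84 92 E1 B9 8B F3 BD 93 A8 F2 9E B6 A4 C6 A3 D7 A2 C3 99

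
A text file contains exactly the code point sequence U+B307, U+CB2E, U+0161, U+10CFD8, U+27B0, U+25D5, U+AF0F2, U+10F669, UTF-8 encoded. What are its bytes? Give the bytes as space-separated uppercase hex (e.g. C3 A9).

EB 8C 87 EC AC AE C5 A1 F4 8C BF 98 E2 9E B0 E2 97 95 F2 AF 83 B2 F4 8F 99 A9

U+B307: 3-byte form → EB 8C 87.
U+CB2E: 3-byte form → EC AC AE.
U+0161: 2-byte form → C5 A1.
U+10CFD8: 4-byte form → F4 8C BF 98.
U+27B0: 3-byte form → E2 9E B0.
U+25D5: 3-byte form → E2 97 95.
U+AF0F2: 4-byte form → F2 AF 83 B2.
U+10F669: 4-byte form → F4 8F 99 A9.
Concatenated (26 bytes): EB 8C 87 EC AC AE C5 A1 F4 8C BF 98 E2 9E B0 E2 97 95 F2 AF 83 B2 F4 8F 99 A9.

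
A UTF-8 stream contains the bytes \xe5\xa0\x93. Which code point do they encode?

Leading byte 0xE5 = 11100101 matches 1110xxxx → 3-byte sequence.
Byte 1: 0xE5 = 11100101, payload 0101 (4 bits).
Byte 2: 0xA0 = 10100000 (10xxxxxx ✓), payload 100000.
Byte 3: 0x93 = 10010011 (10xxxxxx ✓), payload 010011.
Concatenate: 0101100000010011 = 0x5813 (16 bits → U+5813).

U+5813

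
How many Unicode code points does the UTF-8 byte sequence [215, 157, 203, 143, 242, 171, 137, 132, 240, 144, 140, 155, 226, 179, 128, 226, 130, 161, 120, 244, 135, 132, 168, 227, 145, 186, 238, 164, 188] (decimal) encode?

10

Byte at offset 0: 0xD7 = 11010111 → 2-byte char (#1). Advance 2.
Byte at offset 2: 0xCB = 11001011 → 2-byte char (#2). Advance 2.
Byte at offset 4: 0xF2 = 11110010 → 4-byte char (#3). Advance 4.
Byte at offset 8: 0xF0 = 11110000 → 4-byte char (#4). Advance 4.
Byte at offset 12: 0xE2 = 11100010 → 3-byte char (#5). Advance 3.
Byte at offset 15: 0xE2 = 11100010 → 3-byte char (#6). Advance 3.
Byte at offset 18: 0x78 = 01111000 → 1-byte char (#7). Advance 1.
Byte at offset 19: 0xF4 = 11110100 → 4-byte char (#8). Advance 4.
Byte at offset 23: 0xE3 = 11100011 → 3-byte char (#9). Advance 3.
Byte at offset 26: 0xEE = 11101110 → 3-byte char (#10). Advance 3.
Reached end at offset 29 after 10 code points.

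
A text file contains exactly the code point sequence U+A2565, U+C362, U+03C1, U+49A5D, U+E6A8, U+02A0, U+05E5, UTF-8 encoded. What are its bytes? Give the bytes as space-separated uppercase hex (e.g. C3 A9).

U+A2565: 4-byte form → F2 A2 95 A5.
U+C362: 3-byte form → EC 8D A2.
U+03C1: 2-byte form → CF 81.
U+49A5D: 4-byte form → F1 89 A9 9D.
U+E6A8: 3-byte form → EE 9A A8.
U+02A0: 2-byte form → CA A0.
U+05E5: 2-byte form → D7 A5.
Concatenated (20 bytes): F2 A2 95 A5 EC 8D A2 CF 81 F1 89 A9 9D EE 9A A8 CA A0 D7 A5.

F2 A2 95 A5 EC 8D A2 CF 81 F1 89 A9 9D EE 9A A8 CA A0 D7 A5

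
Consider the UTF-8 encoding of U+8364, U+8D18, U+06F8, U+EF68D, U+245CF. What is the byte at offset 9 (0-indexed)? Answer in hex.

U+8364 → 3-byte form E8 8D A4 at offsets 0–2.
U+8D18 → 3-byte form E8 B4 98 at offsets 3–5.
U+06F8 → 2-byte form DB B8 at offsets 6–7.
U+EF68D → 4-byte form F3 AF 9A 8D at offsets 8–11.
Offset 9 falls in char 4's range; it's byte 2 of F3 AF 9A 8D = 0xAF.

0xAF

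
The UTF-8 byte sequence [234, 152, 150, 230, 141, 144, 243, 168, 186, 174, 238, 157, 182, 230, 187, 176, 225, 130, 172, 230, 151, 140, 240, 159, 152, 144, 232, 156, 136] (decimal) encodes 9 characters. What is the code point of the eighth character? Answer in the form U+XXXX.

U+1F610

Offset 0: leading byte 0xEA = 11101010 → 3-byte char #1 = EA 98 96.
Offset 3: leading byte 0xE6 = 11100110 → 3-byte char #2 = E6 8D 90.
Offset 6: leading byte 0xF3 = 11110011 → 4-byte char #3 = F3 A8 BA AE.
Offset 10: leading byte 0xEE = 11101110 → 3-byte char #4 = EE 9D B6.
Offset 13: leading byte 0xE6 = 11100110 → 3-byte char #5 = E6 BB B0.
Offset 16: leading byte 0xE1 = 11100001 → 3-byte char #6 = E1 82 AC.
Offset 19: leading byte 0xE6 = 11100110 → 3-byte char #7 = E6 97 8C.
Offset 22: leading byte 0xF0 = 11110000 → 4-byte char #8 = F0 9F 98 90.
Leading byte 0xF0 = 11110000 matches 11110xxx → 4-byte sequence.
Byte 1: 0xF0 = 11110000, payload 000 (3 bits).
Byte 2: 0x9F = 10011111 (10xxxxxx ✓), payload 011111.
Byte 3: 0x98 = 10011000 (10xxxxxx ✓), payload 011000.
Byte 4: 0x90 = 10010000 (10xxxxxx ✓), payload 010000.
Concatenate: 000011111011000010000 = 0x1F610 (21 bits → U+1F610).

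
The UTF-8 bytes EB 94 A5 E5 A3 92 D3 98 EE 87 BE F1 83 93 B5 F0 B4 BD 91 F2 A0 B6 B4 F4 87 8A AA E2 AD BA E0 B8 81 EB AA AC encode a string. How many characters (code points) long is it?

11

Byte at offset 0: 0xEB = 11101011 → 3-byte char (#1). Advance 3.
Byte at offset 3: 0xE5 = 11100101 → 3-byte char (#2). Advance 3.
Byte at offset 6: 0xD3 = 11010011 → 2-byte char (#3). Advance 2.
Byte at offset 8: 0xEE = 11101110 → 3-byte char (#4). Advance 3.
Byte at offset 11: 0xF1 = 11110001 → 4-byte char (#5). Advance 4.
Byte at offset 15: 0xF0 = 11110000 → 4-byte char (#6). Advance 4.
Byte at offset 19: 0xF2 = 11110010 → 4-byte char (#7). Advance 4.
Byte at offset 23: 0xF4 = 11110100 → 4-byte char (#8). Advance 4.
Byte at offset 27: 0xE2 = 11100010 → 3-byte char (#9). Advance 3.
Byte at offset 30: 0xE0 = 11100000 → 3-byte char (#10). Advance 3.
Byte at offset 33: 0xEB = 11101011 → 3-byte char (#11). Advance 3.
Reached end at offset 36 after 11 code points.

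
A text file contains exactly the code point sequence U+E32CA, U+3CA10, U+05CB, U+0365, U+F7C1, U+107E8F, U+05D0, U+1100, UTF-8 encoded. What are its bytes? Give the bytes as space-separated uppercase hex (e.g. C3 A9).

U+E32CA: 4-byte form → F3 A3 8B 8A.
U+3CA10: 4-byte form → F0 BC A8 90.
U+05CB: 2-byte form → D7 8B.
U+0365: 2-byte form → CD A5.
U+F7C1: 3-byte form → EF 9F 81.
U+107E8F: 4-byte form → F4 87 BA 8F.
U+05D0: 2-byte form → D7 90.
U+1100: 3-byte form → E1 84 80.
Concatenated (24 bytes): F3 A3 8B 8A F0 BC A8 90 D7 8B CD A5 EF 9F 81 F4 87 BA 8F D7 90 E1 84 80.

F3 A3 8B 8A F0 BC A8 90 D7 8B CD A5 EF 9F 81 F4 87 BA 8F D7 90 E1 84 80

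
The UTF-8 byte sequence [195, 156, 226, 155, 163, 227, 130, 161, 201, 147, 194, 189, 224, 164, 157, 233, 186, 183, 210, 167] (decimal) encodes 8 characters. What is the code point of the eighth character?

Offset 0: leading byte 0xC3 = 11000011 → 2-byte char #1 = C3 9C.
Offset 2: leading byte 0xE2 = 11100010 → 3-byte char #2 = E2 9B A3.
Offset 5: leading byte 0xE3 = 11100011 → 3-byte char #3 = E3 82 A1.
Offset 8: leading byte 0xC9 = 11001001 → 2-byte char #4 = C9 93.
Offset 10: leading byte 0xC2 = 11000010 → 2-byte char #5 = C2 BD.
Offset 12: leading byte 0xE0 = 11100000 → 3-byte char #6 = E0 A4 9D.
Offset 15: leading byte 0xE9 = 11101001 → 3-byte char #7 = E9 BA B7.
Offset 18: leading byte 0xD2 = 11010010 → 2-byte char #8 = D2 A7.
Leading byte 0xD2 = 11010010 matches 110xxxxx → 2-byte sequence.
Byte 1: 0xD2 = 11010010, payload 10010 (5 bits).
Byte 2: 0xA7 = 10100111 (10xxxxxx ✓), payload 100111.
Concatenate: 10010100111 = 0x4A7 (11 bits → U+04A7).

U+04A7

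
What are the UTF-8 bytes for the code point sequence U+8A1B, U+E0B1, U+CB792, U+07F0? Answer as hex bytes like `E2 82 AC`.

E8 A8 9B EE 82 B1 F3 8B 9E 92 DF B0

U+8A1B: 3-byte form → E8 A8 9B.
U+E0B1: 3-byte form → EE 82 B1.
U+CB792: 4-byte form → F3 8B 9E 92.
U+07F0: 2-byte form → DF B0.
Concatenated (12 bytes): E8 A8 9B EE 82 B1 F3 8B 9E 92 DF B0.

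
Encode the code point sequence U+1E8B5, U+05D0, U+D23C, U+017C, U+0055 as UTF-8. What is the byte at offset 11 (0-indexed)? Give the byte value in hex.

0x55

U+1E8B5 → 4-byte form F0 9E A2 B5 at offsets 0–3.
U+05D0 → 2-byte form D7 90 at offsets 4–5.
U+D23C → 3-byte form ED 88 BC at offsets 6–8.
U+017C → 2-byte form C5 BC at offsets 9–10.
U+0055 → 1-byte form 55 at offsets 11–11.
Offset 11 falls in char 5's range; it's byte 1 of 55 = 0x55.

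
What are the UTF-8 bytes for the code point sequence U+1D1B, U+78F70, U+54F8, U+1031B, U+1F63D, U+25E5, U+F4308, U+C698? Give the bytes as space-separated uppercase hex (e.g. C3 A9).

U+1D1B: 3-byte form → E1 B4 9B.
U+78F70: 4-byte form → F1 B8 BD B0.
U+54F8: 3-byte form → E5 93 B8.
U+1031B: 4-byte form → F0 90 8C 9B.
U+1F63D: 4-byte form → F0 9F 98 BD.
U+25E5: 3-byte form → E2 97 A5.
U+F4308: 4-byte form → F3 B4 8C 88.
U+C698: 3-byte form → EC 9A 98.
Concatenated (28 bytes): E1 B4 9B F1 B8 BD B0 E5 93 B8 F0 90 8C 9B F0 9F 98 BD E2 97 A5 F3 B4 8C 88 EC 9A 98.

E1 B4 9B F1 B8 BD B0 E5 93 B8 F0 90 8C 9B F0 9F 98 BD E2 97 A5 F3 B4 8C 88 EC 9A 98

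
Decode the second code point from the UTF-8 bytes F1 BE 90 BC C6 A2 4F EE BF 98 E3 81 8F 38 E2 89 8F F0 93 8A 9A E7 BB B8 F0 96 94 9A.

U+01A2

Offset 0: leading byte 0xF1 = 11110001 → 4-byte char #1 = F1 BE 90 BC.
Offset 4: leading byte 0xC6 = 11000110 → 2-byte char #2 = C6 A2.
Leading byte 0xC6 = 11000110 matches 110xxxxx → 2-byte sequence.
Byte 1: 0xC6 = 11000110, payload 00110 (5 bits).
Byte 2: 0xA2 = 10100010 (10xxxxxx ✓), payload 100010.
Concatenate: 00110100010 = 0x1A2 (11 bits → U+01A2).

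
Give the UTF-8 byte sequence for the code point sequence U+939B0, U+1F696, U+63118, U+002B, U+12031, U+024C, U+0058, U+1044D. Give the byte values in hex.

U+939B0: 4-byte form → F2 93 A6 B0.
U+1F696: 4-byte form → F0 9F 9A 96.
U+63118: 4-byte form → F1 A3 84 98.
U+002B: 1-byte form → 2B.
U+12031: 4-byte form → F0 92 80 B1.
U+024C: 2-byte form → C9 8C.
U+0058: 1-byte form → 58.
U+1044D: 4-byte form → F0 90 91 8D.
Concatenated (24 bytes): F2 93 A6 B0 F0 9F 9A 96 F1 A3 84 98 2B F0 92 80 B1 C9 8C 58 F0 90 91 8D.

F2 93 A6 B0 F0 9F 9A 96 F1 A3 84 98 2B F0 92 80 B1 C9 8C 58 F0 90 91 8D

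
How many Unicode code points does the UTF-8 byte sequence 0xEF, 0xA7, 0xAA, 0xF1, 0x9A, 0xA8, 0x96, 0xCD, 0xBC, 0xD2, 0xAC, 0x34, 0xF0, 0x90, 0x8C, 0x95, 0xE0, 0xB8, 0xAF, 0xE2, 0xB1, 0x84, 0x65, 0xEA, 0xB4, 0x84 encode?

Byte at offset 0: 0xEF = 11101111 → 3-byte char (#1). Advance 3.
Byte at offset 3: 0xF1 = 11110001 → 4-byte char (#2). Advance 4.
Byte at offset 7: 0xCD = 11001101 → 2-byte char (#3). Advance 2.
Byte at offset 9: 0xD2 = 11010010 → 2-byte char (#4). Advance 2.
Byte at offset 11: 0x34 = 00110100 → 1-byte char (#5). Advance 1.
Byte at offset 12: 0xF0 = 11110000 → 4-byte char (#6). Advance 4.
Byte at offset 16: 0xE0 = 11100000 → 3-byte char (#7). Advance 3.
Byte at offset 19: 0xE2 = 11100010 → 3-byte char (#8). Advance 3.
Byte at offset 22: 0x65 = 01100101 → 1-byte char (#9). Advance 1.
Byte at offset 23: 0xEA = 11101010 → 3-byte char (#10). Advance 3.
Reached end at offset 26 after 10 code points.

10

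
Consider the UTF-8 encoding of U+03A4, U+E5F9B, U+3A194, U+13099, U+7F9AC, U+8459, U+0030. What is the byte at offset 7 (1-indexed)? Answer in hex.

1-indexed offset 7 is 0-indexed offset 6.
U+03A4 → 2-byte form CE A4 at offsets 0–1.
U+E5F9B → 4-byte form F3 A5 BE 9B at offsets 2–5.
U+3A194 → 4-byte form F0 BA 86 94 at offsets 6–9.
Offset 6 falls in char 3's range; it's byte 1 of F0 BA 86 94 = 0xF0.

0xF0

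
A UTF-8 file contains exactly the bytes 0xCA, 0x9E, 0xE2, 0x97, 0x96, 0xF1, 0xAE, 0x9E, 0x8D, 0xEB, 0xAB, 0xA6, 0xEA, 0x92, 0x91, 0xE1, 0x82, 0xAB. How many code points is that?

6

Byte at offset 0: 0xCA = 11001010 → 2-byte char (#1). Advance 2.
Byte at offset 2: 0xE2 = 11100010 → 3-byte char (#2). Advance 3.
Byte at offset 5: 0xF1 = 11110001 → 4-byte char (#3). Advance 4.
Byte at offset 9: 0xEB = 11101011 → 3-byte char (#4). Advance 3.
Byte at offset 12: 0xEA = 11101010 → 3-byte char (#5). Advance 3.
Byte at offset 15: 0xE1 = 11100001 → 3-byte char (#6). Advance 3.
Reached end at offset 18 after 6 code points.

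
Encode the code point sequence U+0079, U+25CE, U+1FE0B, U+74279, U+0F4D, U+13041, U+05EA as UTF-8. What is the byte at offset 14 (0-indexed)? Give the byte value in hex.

U+0079 → 1-byte form 79 at offsets 0–0.
U+25CE → 3-byte form E2 97 8E at offsets 1–3.
U+1FE0B → 4-byte form F0 9F B8 8B at offsets 4–7.
U+74279 → 4-byte form F1 B4 89 B9 at offsets 8–11.
U+0F4D → 3-byte form E0 BD 8D at offsets 12–14.
Offset 14 falls in char 5's range; it's byte 3 of E0 BD 8D = 0x8D.

0x8D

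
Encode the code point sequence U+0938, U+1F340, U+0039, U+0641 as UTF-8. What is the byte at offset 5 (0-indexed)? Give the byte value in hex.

U+0938 → 3-byte form E0 A4 B8 at offsets 0–2.
U+1F340 → 4-byte form F0 9F 8D 80 at offsets 3–6.
Offset 5 falls in char 2's range; it's byte 3 of F0 9F 8D 80 = 0x8D.

0x8D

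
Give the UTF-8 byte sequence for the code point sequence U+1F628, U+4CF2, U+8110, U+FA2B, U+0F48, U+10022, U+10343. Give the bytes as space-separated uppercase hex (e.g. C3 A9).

F0 9F 98 A8 E4 B3 B2 E8 84 90 EF A8 AB E0 BD 88 F0 90 80 A2 F0 90 8D 83

U+1F628: 4-byte form → F0 9F 98 A8.
U+4CF2: 3-byte form → E4 B3 B2.
U+8110: 3-byte form → E8 84 90.
U+FA2B: 3-byte form → EF A8 AB.
U+0F48: 3-byte form → E0 BD 88.
U+10022: 4-byte form → F0 90 80 A2.
U+10343: 4-byte form → F0 90 8D 83.
Concatenated (24 bytes): F0 9F 98 A8 E4 B3 B2 E8 84 90 EF A8 AB E0 BD 88 F0 90 80 A2 F0 90 8D 83.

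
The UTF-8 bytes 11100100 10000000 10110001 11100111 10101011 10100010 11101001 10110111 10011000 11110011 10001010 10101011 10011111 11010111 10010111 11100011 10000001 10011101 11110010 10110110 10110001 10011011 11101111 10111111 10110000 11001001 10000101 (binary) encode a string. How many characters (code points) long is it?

9

Byte at offset 0: 0xE4 = 11100100 → 3-byte char (#1). Advance 3.
Byte at offset 3: 0xE7 = 11100111 → 3-byte char (#2). Advance 3.
Byte at offset 6: 0xE9 = 11101001 → 3-byte char (#3). Advance 3.
Byte at offset 9: 0xF3 = 11110011 → 4-byte char (#4). Advance 4.
Byte at offset 13: 0xD7 = 11010111 → 2-byte char (#5). Advance 2.
Byte at offset 15: 0xE3 = 11100011 → 3-byte char (#6). Advance 3.
Byte at offset 18: 0xF2 = 11110010 → 4-byte char (#7). Advance 4.
Byte at offset 22: 0xEF = 11101111 → 3-byte char (#8). Advance 3.
Byte at offset 25: 0xC9 = 11001001 → 2-byte char (#9). Advance 2.
Reached end at offset 27 after 9 code points.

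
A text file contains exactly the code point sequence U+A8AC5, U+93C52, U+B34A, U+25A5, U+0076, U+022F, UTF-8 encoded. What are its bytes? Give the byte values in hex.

U+A8AC5: 4-byte form → F2 A8 AB 85.
U+93C52: 4-byte form → F2 93 B1 92.
U+B34A: 3-byte form → EB 8D 8A.
U+25A5: 3-byte form → E2 96 A5.
U+0076: 1-byte form → 76.
U+022F: 2-byte form → C8 AF.
Concatenated (17 bytes): F2 A8 AB 85 F2 93 B1 92 EB 8D 8A E2 96 A5 76 C8 AF.

F2 A8 AB 85 F2 93 B1 92 EB 8D 8A E2 96 A5 76 C8 AF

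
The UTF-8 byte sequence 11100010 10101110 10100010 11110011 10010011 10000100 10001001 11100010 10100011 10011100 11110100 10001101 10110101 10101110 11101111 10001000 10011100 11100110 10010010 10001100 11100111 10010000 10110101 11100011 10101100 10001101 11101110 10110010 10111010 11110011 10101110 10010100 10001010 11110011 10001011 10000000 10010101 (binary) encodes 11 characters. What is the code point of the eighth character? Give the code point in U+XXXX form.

Offset 0: leading byte 0xE2 = 11100010 → 3-byte char #1 = E2 AE A2.
Offset 3: leading byte 0xF3 = 11110011 → 4-byte char #2 = F3 93 84 89.
Offset 7: leading byte 0xE2 = 11100010 → 3-byte char #3 = E2 A3 9C.
Offset 10: leading byte 0xF4 = 11110100 → 4-byte char #4 = F4 8D B5 AE.
Offset 14: leading byte 0xEF = 11101111 → 3-byte char #5 = EF 88 9C.
Offset 17: leading byte 0xE6 = 11100110 → 3-byte char #6 = E6 92 8C.
Offset 20: leading byte 0xE7 = 11100111 → 3-byte char #7 = E7 90 B5.
Offset 23: leading byte 0xE3 = 11100011 → 3-byte char #8 = E3 AC 8D.
Leading byte 0xE3 = 11100011 matches 1110xxxx → 3-byte sequence.
Byte 1: 0xE3 = 11100011, payload 0011 (4 bits).
Byte 2: 0xAC = 10101100 (10xxxxxx ✓), payload 101100.
Byte 3: 0x8D = 10001101 (10xxxxxx ✓), payload 001101.
Concatenate: 0011101100001101 = 0x3B0D (16 bits → U+3B0D).

U+3B0D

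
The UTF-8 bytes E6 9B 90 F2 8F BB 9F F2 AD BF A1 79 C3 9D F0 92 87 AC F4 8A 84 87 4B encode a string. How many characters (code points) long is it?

Byte at offset 0: 0xE6 = 11100110 → 3-byte char (#1). Advance 3.
Byte at offset 3: 0xF2 = 11110010 → 4-byte char (#2). Advance 4.
Byte at offset 7: 0xF2 = 11110010 → 4-byte char (#3). Advance 4.
Byte at offset 11: 0x79 = 01111001 → 1-byte char (#4). Advance 1.
Byte at offset 12: 0xC3 = 11000011 → 2-byte char (#5). Advance 2.
Byte at offset 14: 0xF0 = 11110000 → 4-byte char (#6). Advance 4.
Byte at offset 18: 0xF4 = 11110100 → 4-byte char (#7). Advance 4.
Byte at offset 22: 0x4B = 01001011 → 1-byte char (#8). Advance 1.
Reached end at offset 23 after 8 code points.

8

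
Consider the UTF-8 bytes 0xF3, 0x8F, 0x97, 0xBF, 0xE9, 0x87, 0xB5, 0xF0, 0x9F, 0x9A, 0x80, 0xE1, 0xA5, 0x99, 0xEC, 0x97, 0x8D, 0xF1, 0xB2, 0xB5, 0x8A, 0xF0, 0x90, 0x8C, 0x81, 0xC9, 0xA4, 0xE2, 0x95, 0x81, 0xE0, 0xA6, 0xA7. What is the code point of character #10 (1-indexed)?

Offset 0: leading byte 0xF3 = 11110011 → 4-byte char #1 = F3 8F 97 BF.
Offset 4: leading byte 0xE9 = 11101001 → 3-byte char #2 = E9 87 B5.
Offset 7: leading byte 0xF0 = 11110000 → 4-byte char #3 = F0 9F 9A 80.
Offset 11: leading byte 0xE1 = 11100001 → 3-byte char #4 = E1 A5 99.
Offset 14: leading byte 0xEC = 11101100 → 3-byte char #5 = EC 97 8D.
Offset 17: leading byte 0xF1 = 11110001 → 4-byte char #6 = F1 B2 B5 8A.
Offset 21: leading byte 0xF0 = 11110000 → 4-byte char #7 = F0 90 8C 81.
Offset 25: leading byte 0xC9 = 11001001 → 2-byte char #8 = C9 A4.
Offset 27: leading byte 0xE2 = 11100010 → 3-byte char #9 = E2 95 81.
Offset 30: leading byte 0xE0 = 11100000 → 3-byte char #10 = E0 A6 A7.
Leading byte 0xE0 = 11100000 matches 1110xxxx → 3-byte sequence.
Byte 1: 0xE0 = 11100000, payload 0000 (4 bits).
Byte 2: 0xA6 = 10100110 (10xxxxxx ✓), payload 100110.
Byte 3: 0xA7 = 10100111 (10xxxxxx ✓), payload 100111.
Concatenate: 0000100110100111 = 0x9A7 (16 bits → U+09A7).

U+09A7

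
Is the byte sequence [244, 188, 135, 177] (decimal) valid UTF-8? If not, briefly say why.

invalid (encodes a value above U+10FFFF)

Leading byte 0xF4 = 11110100 → 4-byte form.
Payload = 0x13C1F1, which exceeds U+10FFFF, the maximum Unicode code point. (Leading bytes F5–FF, or F4 followed by ≥ 0x90, are invalid.)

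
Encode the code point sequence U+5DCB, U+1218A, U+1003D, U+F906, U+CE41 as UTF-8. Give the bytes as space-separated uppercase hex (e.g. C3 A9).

U+5DCB: 3-byte form → E5 B7 8B.
U+1218A: 4-byte form → F0 92 86 8A.
U+1003D: 4-byte form → F0 90 80 BD.
U+F906: 3-byte form → EF A4 86.
U+CE41: 3-byte form → EC B9 81.
Concatenated (17 bytes): E5 B7 8B F0 92 86 8A F0 90 80 BD EF A4 86 EC B9 81.

E5 B7 8B F0 92 86 8A F0 90 80 BD EF A4 86 EC B9 81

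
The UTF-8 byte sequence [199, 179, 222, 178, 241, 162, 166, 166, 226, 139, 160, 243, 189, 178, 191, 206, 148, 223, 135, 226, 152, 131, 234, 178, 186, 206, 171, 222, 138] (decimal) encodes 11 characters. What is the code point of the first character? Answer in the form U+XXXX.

Offset 0: leading byte 0xC7 = 11000111 → 2-byte char #1 = C7 B3.
Leading byte 0xC7 = 11000111 matches 110xxxxx → 2-byte sequence.
Byte 1: 0xC7 = 11000111, payload 00111 (5 bits).
Byte 2: 0xB3 = 10110011 (10xxxxxx ✓), payload 110011.
Concatenate: 00111110011 = 0x1F3 (11 bits → U+01F3).

U+01F3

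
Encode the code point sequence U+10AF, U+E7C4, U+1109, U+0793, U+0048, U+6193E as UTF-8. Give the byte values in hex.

U+10AF: 3-byte form → E1 82 AF.
U+E7C4: 3-byte form → EE 9F 84.
U+1109: 3-byte form → E1 84 89.
U+0793: 2-byte form → DE 93.
U+0048: 1-byte form → 48.
U+6193E: 4-byte form → F1 A1 A4 BE.
Concatenated (16 bytes): E1 82 AF EE 9F 84 E1 84 89 DE 93 48 F1 A1 A4 BE.

E1 82 AF EE 9F 84 E1 84 89 DE 93 48 F1 A1 A4 BE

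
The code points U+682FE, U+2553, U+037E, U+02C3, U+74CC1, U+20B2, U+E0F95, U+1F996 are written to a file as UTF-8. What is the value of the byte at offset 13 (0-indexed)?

U+682FE → 4-byte form F1 A8 8B BE at offsets 0–3.
U+2553 → 3-byte form E2 95 93 at offsets 4–6.
U+037E → 2-byte form CD BE at offsets 7–8.
U+02C3 → 2-byte form CB 83 at offsets 9–10.
U+74CC1 → 4-byte form F1 B4 B3 81 at offsets 11–14.
Offset 13 falls in char 5's range; it's byte 3 of F1 B4 B3 81 = 0xB3.

0xB3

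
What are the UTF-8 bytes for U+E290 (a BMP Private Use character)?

EE 8A 90

U+E290 = 0xE290 = 58000 decimal. In range U+0800–U+FFFF → 3-byte form: 1110xxxx 10xxxxxx 10xxxxxx.
Binary (16 bits): 1110001010010000.
Split 4+6+6: 1110 | 001010 | 010000.
Byte 1: 11101110 = 0xEE.
Byte 2: 10001010 = 0x8A.
Byte 3: 10010000 = 0x90.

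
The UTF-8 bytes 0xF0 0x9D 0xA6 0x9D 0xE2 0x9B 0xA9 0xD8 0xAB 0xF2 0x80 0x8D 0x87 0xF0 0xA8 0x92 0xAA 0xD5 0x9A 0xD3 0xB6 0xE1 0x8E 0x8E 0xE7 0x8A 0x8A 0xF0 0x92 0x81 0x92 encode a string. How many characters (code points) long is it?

Byte at offset 0: 0xF0 = 11110000 → 4-byte char (#1). Advance 4.
Byte at offset 4: 0xE2 = 11100010 → 3-byte char (#2). Advance 3.
Byte at offset 7: 0xD8 = 11011000 → 2-byte char (#3). Advance 2.
Byte at offset 9: 0xF2 = 11110010 → 4-byte char (#4). Advance 4.
Byte at offset 13: 0xF0 = 11110000 → 4-byte char (#5). Advance 4.
Byte at offset 17: 0xD5 = 11010101 → 2-byte char (#6). Advance 2.
Byte at offset 19: 0xD3 = 11010011 → 2-byte char (#7). Advance 2.
Byte at offset 21: 0xE1 = 11100001 → 3-byte char (#8). Advance 3.
Byte at offset 24: 0xE7 = 11100111 → 3-byte char (#9). Advance 3.
Byte at offset 27: 0xF0 = 11110000 → 4-byte char (#10). Advance 4.
Reached end at offset 31 after 10 code points.

10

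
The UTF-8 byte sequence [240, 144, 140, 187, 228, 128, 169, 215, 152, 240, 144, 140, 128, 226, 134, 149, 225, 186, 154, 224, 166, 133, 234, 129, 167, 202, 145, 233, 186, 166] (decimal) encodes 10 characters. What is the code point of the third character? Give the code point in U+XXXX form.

Offset 0: leading byte 0xF0 = 11110000 → 4-byte char #1 = F0 90 8C BB.
Offset 4: leading byte 0xE4 = 11100100 → 3-byte char #2 = E4 80 A9.
Offset 7: leading byte 0xD7 = 11010111 → 2-byte char #3 = D7 98.
Leading byte 0xD7 = 11010111 matches 110xxxxx → 2-byte sequence.
Byte 1: 0xD7 = 11010111, payload 10111 (5 bits).
Byte 2: 0x98 = 10011000 (10xxxxxx ✓), payload 011000.
Concatenate: 10111011000 = 0x5D8 (11 bits → U+05D8).

U+05D8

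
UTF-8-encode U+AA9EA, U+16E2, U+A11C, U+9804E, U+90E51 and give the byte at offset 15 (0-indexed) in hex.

0x90

U+AA9EA → 4-byte form F2 AA A7 AA at offsets 0–3.
U+16E2 → 3-byte form E1 9B A2 at offsets 4–6.
U+A11C → 3-byte form EA 84 9C at offsets 7–9.
U+9804E → 4-byte form F2 98 81 8E at offsets 10–13.
U+90E51 → 4-byte form F2 90 B9 91 at offsets 14–17.
Offset 15 falls in char 5's range; it's byte 2 of F2 90 B9 91 = 0x90.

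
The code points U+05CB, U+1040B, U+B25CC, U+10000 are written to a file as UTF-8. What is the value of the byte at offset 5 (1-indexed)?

1-indexed offset 5 is 0-indexed offset 4.
U+05CB → 2-byte form D7 8B at offsets 0–1.
U+1040B → 4-byte form F0 90 90 8B at offsets 2–5.
Offset 4 falls in char 2's range; it's byte 3 of F0 90 90 8B = 0x90.

0x90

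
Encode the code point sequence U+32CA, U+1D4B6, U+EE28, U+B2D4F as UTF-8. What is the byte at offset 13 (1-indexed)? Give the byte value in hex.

1-indexed offset 13 is 0-indexed offset 12.
U+32CA → 3-byte form E3 8B 8A at offsets 0–2.
U+1D4B6 → 4-byte form F0 9D 92 B6 at offsets 3–6.
U+EE28 → 3-byte form EE B8 A8 at offsets 7–9.
U+B2D4F → 4-byte form F2 B2 B5 8F at offsets 10–13.
Offset 12 falls in char 4's range; it's byte 3 of F2 B2 B5 8F = 0xB5.

0xB5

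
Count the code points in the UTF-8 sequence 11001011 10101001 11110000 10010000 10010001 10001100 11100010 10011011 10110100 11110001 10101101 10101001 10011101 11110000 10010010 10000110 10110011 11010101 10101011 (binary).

Byte at offset 0: 0xCB = 11001011 → 2-byte char (#1). Advance 2.
Byte at offset 2: 0xF0 = 11110000 → 4-byte char (#2). Advance 4.
Byte at offset 6: 0xE2 = 11100010 → 3-byte char (#3). Advance 3.
Byte at offset 9: 0xF1 = 11110001 → 4-byte char (#4). Advance 4.
Byte at offset 13: 0xF0 = 11110000 → 4-byte char (#5). Advance 4.
Byte at offset 17: 0xD5 = 11010101 → 2-byte char (#6). Advance 2.
Reached end at offset 19 after 6 code points.

6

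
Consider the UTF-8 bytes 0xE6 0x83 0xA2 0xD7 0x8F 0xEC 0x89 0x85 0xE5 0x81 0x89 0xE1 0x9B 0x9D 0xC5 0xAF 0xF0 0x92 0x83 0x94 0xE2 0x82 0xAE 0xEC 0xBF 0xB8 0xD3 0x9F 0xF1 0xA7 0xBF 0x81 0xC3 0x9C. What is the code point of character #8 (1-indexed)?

Offset 0: leading byte 0xE6 = 11100110 → 3-byte char #1 = E6 83 A2.
Offset 3: leading byte 0xD7 = 11010111 → 2-byte char #2 = D7 8F.
Offset 5: leading byte 0xEC = 11101100 → 3-byte char #3 = EC 89 85.
Offset 8: leading byte 0xE5 = 11100101 → 3-byte char #4 = E5 81 89.
Offset 11: leading byte 0xE1 = 11100001 → 3-byte char #5 = E1 9B 9D.
Offset 14: leading byte 0xC5 = 11000101 → 2-byte char #6 = C5 AF.
Offset 16: leading byte 0xF0 = 11110000 → 4-byte char #7 = F0 92 83 94.
Offset 20: leading byte 0xE2 = 11100010 → 3-byte char #8 = E2 82 AE.
Leading byte 0xE2 = 11100010 matches 1110xxxx → 3-byte sequence.
Byte 1: 0xE2 = 11100010, payload 0010 (4 bits).
Byte 2: 0x82 = 10000010 (10xxxxxx ✓), payload 000010.
Byte 3: 0xAE = 10101110 (10xxxxxx ✓), payload 101110.
Concatenate: 0010000010101110 = 0x20AE (16 bits → U+20AE).

U+20AE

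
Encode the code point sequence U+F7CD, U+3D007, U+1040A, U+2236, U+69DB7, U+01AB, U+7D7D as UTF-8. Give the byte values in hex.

U+F7CD: 3-byte form → EF 9F 8D.
U+3D007: 4-byte form → F0 BD 80 87.
U+1040A: 4-byte form → F0 90 90 8A.
U+2236: 3-byte form → E2 88 B6.
U+69DB7: 4-byte form → F1 A9 B6 B7.
U+01AB: 2-byte form → C6 AB.
U+7D7D: 3-byte form → E7 B5 BD.
Concatenated (23 bytes): EF 9F 8D F0 BD 80 87 F0 90 90 8A E2 88 B6 F1 A9 B6 B7 C6 AB E7 B5 BD.

EF 9F 8D F0 BD 80 87 F0 90 90 8A E2 88 B6 F1 A9 B6 B7 C6 AB E7 B5 BD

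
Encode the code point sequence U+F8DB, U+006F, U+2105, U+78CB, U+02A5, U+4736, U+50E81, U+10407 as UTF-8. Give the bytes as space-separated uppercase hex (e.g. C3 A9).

U+F8DB: 3-byte form → EF A3 9B.
U+006F: 1-byte form → 6F.
U+2105: 3-byte form → E2 84 85.
U+78CB: 3-byte form → E7 A3 8B.
U+02A5: 2-byte form → CA A5.
U+4736: 3-byte form → E4 9C B6.
U+50E81: 4-byte form → F1 90 BA 81.
U+10407: 4-byte form → F0 90 90 87.
Concatenated (23 bytes): EF A3 9B 6F E2 84 85 E7 A3 8B CA A5 E4 9C B6 F1 90 BA 81 F0 90 90 87.

EF A3 9B 6F E2 84 85 E7 A3 8B CA A5 E4 9C B6 F1 90 BA 81 F0 90 90 87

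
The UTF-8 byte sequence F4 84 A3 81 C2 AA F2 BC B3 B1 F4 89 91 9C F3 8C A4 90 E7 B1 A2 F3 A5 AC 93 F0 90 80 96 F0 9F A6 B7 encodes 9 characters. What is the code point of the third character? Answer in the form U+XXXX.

U+BCCF1

Offset 0: leading byte 0xF4 = 11110100 → 4-byte char #1 = F4 84 A3 81.
Offset 4: leading byte 0xC2 = 11000010 → 2-byte char #2 = C2 AA.
Offset 6: leading byte 0xF2 = 11110010 → 4-byte char #3 = F2 BC B3 B1.
Leading byte 0xF2 = 11110010 matches 11110xxx → 4-byte sequence.
Byte 1: 0xF2 = 11110010, payload 010 (3 bits).
Byte 2: 0xBC = 10111100 (10xxxxxx ✓), payload 111100.
Byte 3: 0xB3 = 10110011 (10xxxxxx ✓), payload 110011.
Byte 4: 0xB1 = 10110001 (10xxxxxx ✓), payload 110001.
Concatenate: 010111100110011110001 = 0xBCCF1 (21 bits → U+BCCF1).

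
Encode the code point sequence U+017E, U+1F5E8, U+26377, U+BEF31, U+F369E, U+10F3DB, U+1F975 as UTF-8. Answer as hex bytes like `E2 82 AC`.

U+017E: 2-byte form → C5 BE.
U+1F5E8: 4-byte form → F0 9F 97 A8.
U+26377: 4-byte form → F0 A6 8D B7.
U+BEF31: 4-byte form → F2 BE BC B1.
U+F369E: 4-byte form → F3 B3 9A 9E.
U+10F3DB: 4-byte form → F4 8F 8F 9B.
U+1F975: 4-byte form → F0 9F A5 B5.
Concatenated (26 bytes): C5 BE F0 9F 97 A8 F0 A6 8D B7 F2 BE BC B1 F3 B3 9A 9E F4 8F 8F 9B F0 9F A5 B5.

C5 BE F0 9F 97 A8 F0 A6 8D B7 F2 BE BC B1 F3 B3 9A 9E F4 8F 8F 9B F0 9F A5 B5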